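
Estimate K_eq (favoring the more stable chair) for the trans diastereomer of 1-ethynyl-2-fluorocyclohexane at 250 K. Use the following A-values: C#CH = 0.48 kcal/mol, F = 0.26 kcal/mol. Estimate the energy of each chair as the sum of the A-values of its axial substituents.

C1 and C2 have opposite parity, so for the trans isomer the two substituents are e,e in one chair and a,a in the other.
Chair I (ethynyl axial, fluoro axial): E = 0.74 kcal/mol; chair II (ethynyl equatorial, fluoro equatorial): E = 0.00 kcal/mol.
ΔG = 0.74 kcal/mol between the two chairs.
K = exp(ΔG/RT) with R = 1.987×10⁻³ kcal mol⁻¹ K⁻¹ and T = 250 K gives K ≈ 4.44.

K ≈ 4.44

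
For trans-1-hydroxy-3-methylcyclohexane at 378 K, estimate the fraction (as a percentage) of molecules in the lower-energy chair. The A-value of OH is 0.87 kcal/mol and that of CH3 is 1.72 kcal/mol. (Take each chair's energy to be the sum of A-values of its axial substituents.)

C1 and C3 have the same parity, so for the trans isomer the two substituents are one axial and one equatorial in each chair.
Chair I (hydroxyl axial, methyl equatorial): E = 0.87 kcal/mol; chair II (hydroxyl equatorial, methyl axial): E = 1.72 kcal/mol.
ΔG = 0.85 kcal/mol between the two chairs.
K = exp(ΔG/RT) with R = 1.987×10⁻³ kcal mol⁻¹ K⁻¹ and T = 378 K gives K ≈ 3.1.
Fraction in the lower-energy chair = K/(K+1) = 75.6%.

75.6%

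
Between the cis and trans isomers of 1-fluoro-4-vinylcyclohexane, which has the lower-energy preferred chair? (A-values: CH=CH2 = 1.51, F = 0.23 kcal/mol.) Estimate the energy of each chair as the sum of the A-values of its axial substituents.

trans

At 1,4 positions (parity opposite): cis → (a,e or e,a); trans → (e,e or a,a).
Best chair for cis: E = 0.23 kcal/mol; best chair for trans: E = 0.00 kcal/mol.
The trans isomer is lower by 0.23 kcal/mol.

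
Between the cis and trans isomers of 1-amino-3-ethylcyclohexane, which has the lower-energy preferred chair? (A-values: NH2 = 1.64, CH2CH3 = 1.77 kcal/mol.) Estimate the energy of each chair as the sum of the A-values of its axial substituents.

cis

At 1,3 positions (parity same): cis → (e,e or a,a); trans → (a,e or e,a).
Best chair for cis: E = 0.00 kcal/mol; best chair for trans: E = 1.64 kcal/mol.
The cis isomer is lower by 1.64 kcal/mol.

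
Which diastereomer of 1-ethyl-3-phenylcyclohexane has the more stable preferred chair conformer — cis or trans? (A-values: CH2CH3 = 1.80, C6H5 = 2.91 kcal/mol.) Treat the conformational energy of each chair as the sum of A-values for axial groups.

cis

At 1,3 positions (parity same): cis → (e,e or a,a); trans → (a,e or e,a).
Best chair for cis: E = 0.00 kcal/mol; best chair for trans: E = 1.80 kcal/mol.
The cis isomer is lower by 1.80 kcal/mol.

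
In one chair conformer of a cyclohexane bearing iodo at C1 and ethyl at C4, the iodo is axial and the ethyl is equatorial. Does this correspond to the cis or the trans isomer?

cis

C1 and C4 have opposite parity, so their axial bonds point in opposite directions.
With opposite-parity carbons, two substituents on the same face are one axial and one equatorial; opposite faces give both axial or both equatorial.
Here the groups are axial/equatorial → same face → cis.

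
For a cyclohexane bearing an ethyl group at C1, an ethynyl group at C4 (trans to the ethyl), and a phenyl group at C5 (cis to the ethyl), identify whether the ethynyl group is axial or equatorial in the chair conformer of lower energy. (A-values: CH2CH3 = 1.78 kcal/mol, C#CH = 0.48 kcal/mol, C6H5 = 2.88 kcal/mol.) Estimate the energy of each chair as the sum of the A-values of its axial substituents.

equatorial

Chair I (ethyl axial, ethynyl axial, phenyl axial): E = 5.14 kcal/mol.
Chair II (ethyl equatorial, ethynyl equatorial, phenyl equatorial): E = 0.00 kcal/mol.
Chair II is the more stable (lower-energy) conformer, and in that chair the ethynyl group is equatorial.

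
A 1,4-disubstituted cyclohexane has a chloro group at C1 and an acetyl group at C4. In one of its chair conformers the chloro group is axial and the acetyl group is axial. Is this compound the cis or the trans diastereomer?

C1 and C4 have opposite parity, so their axial bonds point in opposite directions.
With opposite-parity carbons, two substituents on the same face are one axial and one equatorial; opposite faces give both axial or both equatorial.
Here the groups are axial/axial → opposite face → trans.

trans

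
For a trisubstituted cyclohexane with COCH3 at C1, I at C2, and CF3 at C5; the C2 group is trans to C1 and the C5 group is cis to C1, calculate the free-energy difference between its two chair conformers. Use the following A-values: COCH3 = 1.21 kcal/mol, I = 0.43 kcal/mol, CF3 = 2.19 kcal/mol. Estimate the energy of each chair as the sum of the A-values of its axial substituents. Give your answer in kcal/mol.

Chair I (acetyl axial, iodo axial, trifluoromethyl axial): E = 3.83 kcal/mol.
Chair II (acetyl equatorial, iodo equatorial, trifluoromethyl equatorial): E = 0.00 kcal/mol.
ΔE = 3.83 − 0.00 = 3.83 kcal/mol; chair II is more stable.

3.83 kcal/mol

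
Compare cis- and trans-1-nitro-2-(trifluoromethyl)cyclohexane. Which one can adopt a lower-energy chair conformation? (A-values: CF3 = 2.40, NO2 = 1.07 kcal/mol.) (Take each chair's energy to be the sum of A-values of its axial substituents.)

trans

At 1,2 positions (parity opposite): cis → (a,e or e,a); trans → (e,e or a,a).
Best chair for cis: E = 1.07 kcal/mol; best chair for trans: E = 0.00 kcal/mol.
The trans isomer is lower by 1.07 kcal/mol.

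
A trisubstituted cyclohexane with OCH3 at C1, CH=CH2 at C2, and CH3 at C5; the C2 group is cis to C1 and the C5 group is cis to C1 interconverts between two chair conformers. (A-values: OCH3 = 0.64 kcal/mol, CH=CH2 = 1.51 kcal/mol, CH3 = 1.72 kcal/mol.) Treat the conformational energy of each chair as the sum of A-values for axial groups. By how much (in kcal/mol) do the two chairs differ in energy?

Chair I (methoxy axial, vinyl equatorial, methyl axial): E = 2.36 kcal/mol.
Chair II (methoxy equatorial, vinyl axial, methyl equatorial): E = 1.51 kcal/mol.
ΔE = 2.36 − 1.51 = 0.85 kcal/mol; chair II is more stable.

0.85 kcal/mol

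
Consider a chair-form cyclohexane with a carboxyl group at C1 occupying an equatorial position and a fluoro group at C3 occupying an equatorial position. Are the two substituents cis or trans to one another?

cis

C1 and C3 have the same parity, so their axial bonds point in the same direction.
With same-parity carbons, two substituents on the same face are both axial or both equatorial; opposite faces give one of each.
Here the groups are equatorial/equatorial → same face → cis.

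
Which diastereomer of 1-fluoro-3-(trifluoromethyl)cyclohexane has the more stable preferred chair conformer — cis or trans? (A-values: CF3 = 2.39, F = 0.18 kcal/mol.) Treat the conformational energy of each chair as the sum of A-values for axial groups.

cis

At 1,3 positions (parity same): cis → (e,e or a,a); trans → (a,e or e,a).
Best chair for cis: E = 0.00 kcal/mol; best chair for trans: E = 0.18 kcal/mol.
The cis isomer is lower by 0.18 kcal/mol.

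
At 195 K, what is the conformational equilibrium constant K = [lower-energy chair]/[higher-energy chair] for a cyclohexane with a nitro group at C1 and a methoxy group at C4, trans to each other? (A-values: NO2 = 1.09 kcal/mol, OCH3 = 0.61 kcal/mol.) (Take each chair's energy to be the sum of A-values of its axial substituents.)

K ≈ 80.4

C1 and C4 have opposite parity, so for the trans isomer the two substituents are e,e in one chair and a,a in the other.
Chair I (nitro axial, methoxy axial): E = 1.70 kcal/mol; chair II (nitro equatorial, methoxy equatorial): E = 0.00 kcal/mol.
ΔG = 1.70 kcal/mol between the two chairs.
K = exp(ΔG/RT) with R = 1.987×10⁻³ kcal mol⁻¹ K⁻¹ and T = 195 K gives K ≈ 80.4.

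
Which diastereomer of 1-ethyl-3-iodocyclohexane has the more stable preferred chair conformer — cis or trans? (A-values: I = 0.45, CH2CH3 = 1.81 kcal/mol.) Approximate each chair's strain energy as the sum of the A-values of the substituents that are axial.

cis

At 1,3 positions (parity same): cis → (e,e or a,a); trans → (a,e or e,a).
Best chair for cis: E = 0.00 kcal/mol; best chair for trans: E = 0.45 kcal/mol.
The cis isomer is lower by 0.45 kcal/mol.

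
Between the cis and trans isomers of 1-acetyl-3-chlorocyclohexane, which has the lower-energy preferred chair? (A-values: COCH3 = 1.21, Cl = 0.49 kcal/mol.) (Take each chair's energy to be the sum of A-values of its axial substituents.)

cis

At 1,3 positions (parity same): cis → (e,e or a,a); trans → (a,e or e,a).
Best chair for cis: E = 0.00 kcal/mol; best chair for trans: E = 0.49 kcal/mol.
The cis isomer is lower by 0.49 kcal/mol.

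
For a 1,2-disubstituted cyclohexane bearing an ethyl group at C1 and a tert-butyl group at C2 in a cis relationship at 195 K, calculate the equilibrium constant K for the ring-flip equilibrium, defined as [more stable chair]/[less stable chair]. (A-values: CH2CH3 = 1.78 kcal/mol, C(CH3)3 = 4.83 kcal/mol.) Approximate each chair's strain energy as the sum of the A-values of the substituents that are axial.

C1 and C2 have opposite parity, so for the cis isomer the two substituents are one axial and one equatorial in each chair.
Chair I (ethyl axial, tert-butyl equatorial): E = 1.78 kcal/mol; chair II (ethyl equatorial, tert-butyl axial): E = 4.83 kcal/mol.
ΔG = 3.05 kcal/mol between the two chairs.
K = exp(ΔG/RT) with R = 1.987×10⁻³ kcal mol⁻¹ K⁻¹ and T = 195 K gives K ≈ 2.62e+03.

K ≈ 2622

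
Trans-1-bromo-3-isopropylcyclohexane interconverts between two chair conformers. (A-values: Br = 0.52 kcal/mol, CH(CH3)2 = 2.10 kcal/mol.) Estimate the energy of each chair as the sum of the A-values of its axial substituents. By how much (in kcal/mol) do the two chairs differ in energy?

C1 and C3 have the same parity, so for the trans isomer the two substituents are one axial and one equatorial in each chair.
Chair I (bromo axial, isopropyl equatorial): E = 0.52 kcal/mol.
Chair II (bromo equatorial, isopropyl axial): E = 2.10 kcal/mol.
ΔE = 2.10 − 0.52 = 1.58 kcal/mol; chair I is more stable.

1.58 kcal/mol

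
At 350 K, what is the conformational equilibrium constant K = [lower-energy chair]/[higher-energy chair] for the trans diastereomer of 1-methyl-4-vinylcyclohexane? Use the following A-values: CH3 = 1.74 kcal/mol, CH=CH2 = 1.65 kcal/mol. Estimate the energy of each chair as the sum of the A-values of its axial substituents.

K ≈ 131

C1 and C4 have opposite parity, so for the trans isomer the two substituents are e,e in one chair and a,a in the other.
Chair I (methyl axial, vinyl axial): E = 3.39 kcal/mol; chair II (methyl equatorial, vinyl equatorial): E = 0.00 kcal/mol.
ΔG = 3.39 kcal/mol between the two chairs.
K = exp(ΔG/RT) with R = 1.987×10⁻³ kcal mol⁻¹ K⁻¹ and T = 350 K gives K ≈ 131.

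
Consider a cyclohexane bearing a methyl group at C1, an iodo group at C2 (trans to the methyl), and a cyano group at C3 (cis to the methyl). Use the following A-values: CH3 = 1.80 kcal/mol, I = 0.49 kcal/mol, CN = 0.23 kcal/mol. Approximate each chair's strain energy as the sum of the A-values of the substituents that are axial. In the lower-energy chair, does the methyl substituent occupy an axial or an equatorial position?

Chair I (methyl axial, iodo axial, cyano axial): E = 2.52 kcal/mol.
Chair II (methyl equatorial, iodo equatorial, cyano equatorial): E = 0.00 kcal/mol.
Chair II is the more stable (lower-energy) conformer, and in that chair the methyl group is equatorial.

equatorial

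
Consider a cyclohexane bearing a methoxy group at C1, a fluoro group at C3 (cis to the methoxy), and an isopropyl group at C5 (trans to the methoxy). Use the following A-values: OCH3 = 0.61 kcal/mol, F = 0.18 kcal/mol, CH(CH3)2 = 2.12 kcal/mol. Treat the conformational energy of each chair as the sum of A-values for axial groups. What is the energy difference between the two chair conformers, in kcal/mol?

1.33 kcal/mol

Chair I (methoxy axial, fluoro axial, isopropyl equatorial): E = 0.79 kcal/mol.
Chair II (methoxy equatorial, fluoro equatorial, isopropyl axial): E = 2.12 kcal/mol.
ΔE = 2.12 − 0.79 = 1.33 kcal/mol; chair I is more stable.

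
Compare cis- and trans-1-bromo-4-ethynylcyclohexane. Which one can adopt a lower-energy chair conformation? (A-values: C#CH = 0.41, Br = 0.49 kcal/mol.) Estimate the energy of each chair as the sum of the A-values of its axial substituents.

trans

At 1,4 positions (parity opposite): cis → (a,e or e,a); trans → (e,e or a,a).
Best chair for cis: E = 0.41 kcal/mol; best chair for trans: E = 0.00 kcal/mol.
The trans isomer is lower by 0.41 kcal/mol.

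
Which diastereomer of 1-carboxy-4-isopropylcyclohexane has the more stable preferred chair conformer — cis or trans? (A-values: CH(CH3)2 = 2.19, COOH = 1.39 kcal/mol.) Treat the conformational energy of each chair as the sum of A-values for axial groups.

trans

At 1,4 positions (parity opposite): cis → (a,e or e,a); trans → (e,e or a,a).
Best chair for cis: E = 1.39 kcal/mol; best chair for trans: E = 0.00 kcal/mol.
The trans isomer is lower by 1.39 kcal/mol.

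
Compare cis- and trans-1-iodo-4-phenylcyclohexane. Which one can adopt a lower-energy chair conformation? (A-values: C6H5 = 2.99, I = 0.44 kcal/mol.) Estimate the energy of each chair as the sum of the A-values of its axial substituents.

At 1,4 positions (parity opposite): cis → (a,e or e,a); trans → (e,e or a,a).
Best chair for cis: E = 0.44 kcal/mol; best chair for trans: E = 0.00 kcal/mol.
The trans isomer is lower by 0.44 kcal/mol.

trans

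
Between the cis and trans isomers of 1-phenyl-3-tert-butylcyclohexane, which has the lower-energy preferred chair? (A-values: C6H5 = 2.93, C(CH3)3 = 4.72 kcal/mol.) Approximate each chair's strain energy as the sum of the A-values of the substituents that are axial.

cis

At 1,3 positions (parity same): cis → (e,e or a,a); trans → (a,e or e,a).
Best chair for cis: E = 0.00 kcal/mol; best chair for trans: E = 2.93 kcal/mol.
The cis isomer is lower by 2.93 kcal/mol.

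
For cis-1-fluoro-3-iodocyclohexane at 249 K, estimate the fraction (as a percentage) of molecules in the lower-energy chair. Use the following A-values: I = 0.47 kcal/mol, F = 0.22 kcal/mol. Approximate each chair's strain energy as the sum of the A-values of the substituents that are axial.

80.1%

C1 and C3 have the same parity, so for the cis isomer the two substituents are e,e in one chair and a,a in the other.
Chair I (iodo axial, fluoro axial): E = 0.69 kcal/mol; chair II (iodo equatorial, fluoro equatorial): E = 0.00 kcal/mol.
ΔG = 0.69 kcal/mol between the two chairs.
K = exp(ΔG/RT) with R = 1.987×10⁻³ kcal mol⁻¹ K⁻¹ and T = 249 K gives K ≈ 4.03.
Fraction in the lower-energy chair = K/(K+1) = 80.1%.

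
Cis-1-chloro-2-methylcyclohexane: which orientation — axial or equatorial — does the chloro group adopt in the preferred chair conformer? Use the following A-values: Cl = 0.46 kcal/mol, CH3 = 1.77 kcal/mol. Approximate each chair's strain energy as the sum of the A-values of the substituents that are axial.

axial

C1 and C2 have opposite parity, so for the cis isomer the two substituents are one axial and one equatorial in each chair.
Chair I (chloro axial, methyl equatorial): E = 0.46 kcal/mol.
Chair II (chloro equatorial, methyl axial): E = 1.77 kcal/mol.
Chair I is the more stable (lower-energy) conformer, and in that chair the chloro group is axial.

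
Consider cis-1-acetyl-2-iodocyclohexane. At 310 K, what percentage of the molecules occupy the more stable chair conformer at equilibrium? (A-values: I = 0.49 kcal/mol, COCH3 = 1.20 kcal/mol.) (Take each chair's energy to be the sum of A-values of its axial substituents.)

C1 and C2 have opposite parity, so for the cis isomer the two substituents are one axial and one equatorial in each chair.
Chair I (iodo axial, acetyl equatorial): E = 0.49 kcal/mol; chair II (iodo equatorial, acetyl axial): E = 1.20 kcal/mol.
ΔG = 0.71 kcal/mol between the two chairs.
K = exp(ΔG/RT) with R = 1.987×10⁻³ kcal mol⁻¹ K⁻¹ and T = 310 K gives K ≈ 3.17.
Fraction in the lower-energy chair = K/(K+1) = 76.0%.

76.0%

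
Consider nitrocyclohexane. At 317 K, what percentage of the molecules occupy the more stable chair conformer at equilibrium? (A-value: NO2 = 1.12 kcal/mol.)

One chair has the nitro group axial (E = 1.12 kcal/mol) and the other has it equatorial (E = 0).
ΔG = 1.12 kcal/mol between the two chairs.
K = exp(ΔG/RT) with R = 1.987×10⁻³ kcal mol⁻¹ K⁻¹ and T = 317 K gives K ≈ 5.92.
Fraction in the lower-energy chair = K/(K+1) = 85.5%.

85.5%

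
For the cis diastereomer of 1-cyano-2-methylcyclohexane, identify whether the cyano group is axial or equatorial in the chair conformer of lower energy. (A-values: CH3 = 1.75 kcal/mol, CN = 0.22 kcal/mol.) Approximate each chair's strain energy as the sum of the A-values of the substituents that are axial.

C1 and C2 have opposite parity, so for the cis isomer the two substituents are one axial and one equatorial in each chair.
Chair I (methyl axial, cyano equatorial): E = 1.75 kcal/mol.
Chair II (methyl equatorial, cyano axial): E = 0.22 kcal/mol.
Chair II is the more stable (lower-energy) conformer, and in that chair the cyano group is axial.

axial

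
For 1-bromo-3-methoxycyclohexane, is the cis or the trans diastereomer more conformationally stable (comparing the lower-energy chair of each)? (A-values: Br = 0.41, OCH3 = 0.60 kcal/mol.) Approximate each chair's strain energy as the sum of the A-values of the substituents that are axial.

At 1,3 positions (parity same): cis → (e,e or a,a); trans → (a,e or e,a).
Best chair for cis: E = 0.00 kcal/mol; best chair for trans: E = 0.41 kcal/mol.
The cis isomer is lower by 0.41 kcal/mol.

cis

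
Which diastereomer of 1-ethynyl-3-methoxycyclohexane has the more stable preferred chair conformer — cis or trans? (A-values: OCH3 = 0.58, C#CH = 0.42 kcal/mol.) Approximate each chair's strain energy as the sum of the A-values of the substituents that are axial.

cis

At 1,3 positions (parity same): cis → (e,e or a,a); trans → (a,e or e,a).
Best chair for cis: E = 0.00 kcal/mol; best chair for trans: E = 0.42 kcal/mol.
The cis isomer is lower by 0.42 kcal/mol.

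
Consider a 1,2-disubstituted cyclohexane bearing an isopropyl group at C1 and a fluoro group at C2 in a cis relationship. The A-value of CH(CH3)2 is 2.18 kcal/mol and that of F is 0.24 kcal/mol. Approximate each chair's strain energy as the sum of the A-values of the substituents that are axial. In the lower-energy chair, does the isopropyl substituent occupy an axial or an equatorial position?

C1 and C2 have opposite parity, so for the cis isomer the two substituents are one axial and one equatorial in each chair.
Chair I (isopropyl axial, fluoro equatorial): E = 2.18 kcal/mol.
Chair II (isopropyl equatorial, fluoro axial): E = 0.24 kcal/mol.
Chair II is the more stable (lower-energy) conformer, and in that chair the isopropyl group is equatorial.

equatorial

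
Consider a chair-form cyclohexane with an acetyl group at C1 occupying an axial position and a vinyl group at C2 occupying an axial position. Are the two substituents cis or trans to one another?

trans

C1 and C2 have opposite parity, so their axial bonds point in opposite directions.
With opposite-parity carbons, two substituents on the same face are one axial and one equatorial; opposite faces give both axial or both equatorial.
Here the groups are axial/axial → opposite face → trans.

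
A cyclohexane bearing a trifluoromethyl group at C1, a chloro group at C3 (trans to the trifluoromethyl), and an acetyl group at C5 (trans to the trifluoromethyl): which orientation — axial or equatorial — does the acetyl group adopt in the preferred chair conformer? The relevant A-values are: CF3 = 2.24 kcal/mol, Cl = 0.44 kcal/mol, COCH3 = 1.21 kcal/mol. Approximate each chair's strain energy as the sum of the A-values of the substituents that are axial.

Chair I (trifluoromethyl axial, chloro equatorial, acetyl equatorial): E = 2.24 kcal/mol.
Chair II (trifluoromethyl equatorial, chloro axial, acetyl axial): E = 1.65 kcal/mol.
Chair II is the more stable (lower-energy) conformer, and in that chair the acetyl group is axial.

axial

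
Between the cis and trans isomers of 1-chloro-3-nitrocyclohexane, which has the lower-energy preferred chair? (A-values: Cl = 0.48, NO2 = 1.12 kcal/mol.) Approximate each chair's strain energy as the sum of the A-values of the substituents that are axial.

At 1,3 positions (parity same): cis → (e,e or a,a); trans → (a,e or e,a).
Best chair for cis: E = 0.00 kcal/mol; best chair for trans: E = 0.48 kcal/mol.
The cis isomer is lower by 0.48 kcal/mol.

cis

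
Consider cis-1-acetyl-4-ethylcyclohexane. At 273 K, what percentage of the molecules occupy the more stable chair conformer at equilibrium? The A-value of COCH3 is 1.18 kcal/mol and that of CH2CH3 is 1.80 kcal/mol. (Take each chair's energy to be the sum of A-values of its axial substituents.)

75.8%

C1 and C4 have opposite parity, so for the cis isomer the two substituents are one axial and one equatorial in each chair.
Chair I (acetyl axial, ethyl equatorial): E = 1.18 kcal/mol; chair II (acetyl equatorial, ethyl axial): E = 1.80 kcal/mol.
ΔG = 0.62 kcal/mol between the two chairs.
K = exp(ΔG/RT) with R = 1.987×10⁻³ kcal mol⁻¹ K⁻¹ and T = 273 K gives K ≈ 3.14.
Fraction in the lower-energy chair = K/(K+1) = 75.8%.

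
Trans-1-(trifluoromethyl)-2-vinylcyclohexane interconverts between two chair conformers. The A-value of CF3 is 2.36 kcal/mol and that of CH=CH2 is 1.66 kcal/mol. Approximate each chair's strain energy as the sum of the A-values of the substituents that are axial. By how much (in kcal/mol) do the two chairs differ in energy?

C1 and C2 have opposite parity, so for the trans isomer the two substituents are e,e in one chair and a,a in the other.
Chair I (trifluoromethyl axial, vinyl axial): E = 4.02 kcal/mol.
Chair II (trifluoromethyl equatorial, vinyl equatorial): E = 0.00 kcal/mol.
ΔE = 4.02 − 0.00 = 4.02 kcal/mol; chair II is more stable.

4.02 kcal/mol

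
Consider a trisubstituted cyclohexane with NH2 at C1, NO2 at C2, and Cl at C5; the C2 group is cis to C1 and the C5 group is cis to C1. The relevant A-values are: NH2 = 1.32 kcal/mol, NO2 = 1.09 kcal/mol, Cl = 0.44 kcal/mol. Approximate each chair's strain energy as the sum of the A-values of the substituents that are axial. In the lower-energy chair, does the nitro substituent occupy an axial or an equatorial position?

Chair I (amino axial, nitro equatorial, chloro axial): E = 1.76 kcal/mol.
Chair II (amino equatorial, nitro axial, chloro equatorial): E = 1.09 kcal/mol.
Chair II is the more stable (lower-energy) conformer, and in that chair the nitro group is axial.

axial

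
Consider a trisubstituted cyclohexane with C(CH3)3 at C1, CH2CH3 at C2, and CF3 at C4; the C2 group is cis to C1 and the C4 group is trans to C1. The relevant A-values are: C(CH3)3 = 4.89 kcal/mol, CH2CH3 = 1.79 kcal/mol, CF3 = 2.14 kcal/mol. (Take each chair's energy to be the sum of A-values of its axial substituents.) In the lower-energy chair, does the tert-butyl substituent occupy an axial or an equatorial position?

Chair I (tert-butyl axial, ethyl equatorial, trifluoromethyl axial): E = 7.03 kcal/mol.
Chair II (tert-butyl equatorial, ethyl axial, trifluoromethyl equatorial): E = 1.79 kcal/mol.
Chair II is the more stable (lower-energy) conformer, and in that chair the tert-butyl group is equatorial.

equatorial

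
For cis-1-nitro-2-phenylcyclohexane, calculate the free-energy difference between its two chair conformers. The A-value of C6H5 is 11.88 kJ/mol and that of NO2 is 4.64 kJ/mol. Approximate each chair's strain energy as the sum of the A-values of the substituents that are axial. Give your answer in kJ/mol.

7.24 kJ/mol

C1 and C2 have opposite parity, so for the cis isomer the two substituents are one axial and one equatorial in each chair.
Chair I (phenyl axial, nitro equatorial): E = 11.88 kJ/mol.
Chair II (phenyl equatorial, nitro axial): E = 4.64 kJ/mol.
ΔE = 11.88 − 4.64 = 7.24 kJ/mol; chair II is more stable.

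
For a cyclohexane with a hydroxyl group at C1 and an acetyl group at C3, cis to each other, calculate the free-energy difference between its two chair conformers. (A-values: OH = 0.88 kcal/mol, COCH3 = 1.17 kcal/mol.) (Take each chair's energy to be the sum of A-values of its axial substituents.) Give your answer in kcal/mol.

C1 and C3 have the same parity, so for the cis isomer the two substituents are e,e in one chair and a,a in the other.
Chair I (hydroxyl axial, acetyl axial): E = 2.05 kcal/mol.
Chair II (hydroxyl equatorial, acetyl equatorial): E = 0.00 kcal/mol.
ΔE = 2.05 − 0.00 = 2.05 kcal/mol; chair II is more stable.

2.05 kcal/mol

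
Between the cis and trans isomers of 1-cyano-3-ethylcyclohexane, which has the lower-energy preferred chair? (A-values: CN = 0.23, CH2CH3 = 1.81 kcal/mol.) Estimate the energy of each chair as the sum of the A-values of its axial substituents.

At 1,3 positions (parity same): cis → (e,e or a,a); trans → (a,e or e,a).
Best chair for cis: E = 0.00 kcal/mol; best chair for trans: E = 0.23 kcal/mol.
The cis isomer is lower by 0.23 kcal/mol.

cis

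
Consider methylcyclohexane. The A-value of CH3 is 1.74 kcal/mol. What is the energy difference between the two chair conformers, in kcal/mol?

A monosubstituted cyclohexane has one chair with the methyl group axial (E = A = 1.74 kcal/mol) and one with it equatorial (E = 0).
ΔE = 1.74 − 0 = 1.74 kcal/mol.

1.74 kcal/mol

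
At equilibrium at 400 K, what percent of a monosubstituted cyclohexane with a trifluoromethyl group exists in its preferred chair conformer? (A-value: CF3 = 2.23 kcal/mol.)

One chair has the trifluoromethyl group axial (E = 2.23 kcal/mol) and the other has it equatorial (E = 0).
ΔG = 2.23 kcal/mol between the two chairs.
K = exp(ΔG/RT) with R = 1.987×10⁻³ kcal mol⁻¹ K⁻¹ and T = 400 K gives K ≈ 16.5.
Fraction in the lower-energy chair = K/(K+1) = 94.3%.

94.3%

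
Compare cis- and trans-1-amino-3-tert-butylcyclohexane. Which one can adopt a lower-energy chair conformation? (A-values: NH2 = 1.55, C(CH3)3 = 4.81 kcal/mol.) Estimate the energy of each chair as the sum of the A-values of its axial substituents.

At 1,3 positions (parity same): cis → (e,e or a,a); trans → (a,e or e,a).
Best chair for cis: E = 0.00 kcal/mol; best chair for trans: E = 1.55 kcal/mol.
The cis isomer is lower by 1.55 kcal/mol.

cis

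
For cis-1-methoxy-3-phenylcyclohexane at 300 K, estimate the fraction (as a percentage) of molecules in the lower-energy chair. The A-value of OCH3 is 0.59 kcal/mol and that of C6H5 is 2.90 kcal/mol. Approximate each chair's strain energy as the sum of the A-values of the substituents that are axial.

99.7%

C1 and C3 have the same parity, so for the cis isomer the two substituents are e,e in one chair and a,a in the other.
Chair I (methoxy axial, phenyl axial): E = 3.49 kcal/mol; chair II (methoxy equatorial, phenyl equatorial): E = 0.00 kcal/mol.
ΔG = 3.49 kcal/mol between the two chairs.
K = exp(ΔG/RT) with R = 1.987×10⁻³ kcal mol⁻¹ K⁻¹ and T = 300 K gives K ≈ 349.
Fraction in the lower-energy chair = K/(K+1) = 99.7%.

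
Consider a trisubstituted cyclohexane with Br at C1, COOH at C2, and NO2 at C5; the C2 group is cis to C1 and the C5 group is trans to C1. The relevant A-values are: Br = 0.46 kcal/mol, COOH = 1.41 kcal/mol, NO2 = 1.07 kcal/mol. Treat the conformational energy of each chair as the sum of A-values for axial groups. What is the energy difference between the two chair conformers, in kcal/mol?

Chair I (bromo axial, carboxyl equatorial, nitro equatorial): E = 0.46 kcal/mol.
Chair II (bromo equatorial, carboxyl axial, nitro axial): E = 2.48 kcal/mol.
ΔE = 2.48 − 0.46 = 2.02 kcal/mol; chair I is more stable.

2.02 kcal/mol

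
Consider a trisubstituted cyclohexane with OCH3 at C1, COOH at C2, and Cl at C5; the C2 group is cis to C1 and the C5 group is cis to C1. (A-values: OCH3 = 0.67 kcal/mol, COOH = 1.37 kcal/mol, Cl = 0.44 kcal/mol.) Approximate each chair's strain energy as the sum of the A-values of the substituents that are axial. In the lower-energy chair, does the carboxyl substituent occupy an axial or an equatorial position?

equatorial

Chair I (methoxy axial, carboxyl equatorial, chloro axial): E = 1.11 kcal/mol.
Chair II (methoxy equatorial, carboxyl axial, chloro equatorial): E = 1.37 kcal/mol.
Chair I is the more stable (lower-energy) conformer, and in that chair the carboxyl group is equatorial.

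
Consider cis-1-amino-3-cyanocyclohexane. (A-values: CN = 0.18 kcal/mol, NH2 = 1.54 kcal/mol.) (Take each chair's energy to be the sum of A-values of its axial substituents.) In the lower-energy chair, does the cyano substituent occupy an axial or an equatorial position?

C1 and C3 have the same parity, so for the cis isomer the two substituents are e,e in one chair and a,a in the other.
Chair I (cyano axial, amino axial): E = 1.72 kcal/mol.
Chair II (cyano equatorial, amino equatorial): E = 0.00 kcal/mol.
Chair II is the more stable (lower-energy) conformer, and in that chair the cyano group is equatorial.

equatorial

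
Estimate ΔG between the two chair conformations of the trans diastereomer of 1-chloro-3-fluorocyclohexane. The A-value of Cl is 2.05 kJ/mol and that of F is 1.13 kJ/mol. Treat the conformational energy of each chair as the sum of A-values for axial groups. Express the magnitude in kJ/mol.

C1 and C3 have the same parity, so for the trans isomer the two substituents are one axial and one equatorial in each chair.
Chair I (chloro axial, fluoro equatorial): E = 2.05 kJ/mol.
Chair II (chloro equatorial, fluoro axial): E = 1.13 kJ/mol.
ΔE = 2.05 − 1.13 = 0.92 kJ/mol; chair II is more stable.

0.92 kJ/mol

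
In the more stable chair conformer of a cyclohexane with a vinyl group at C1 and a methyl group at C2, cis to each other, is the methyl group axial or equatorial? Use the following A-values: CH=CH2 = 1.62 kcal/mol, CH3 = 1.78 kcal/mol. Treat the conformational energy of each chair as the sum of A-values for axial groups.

equatorial

C1 and C2 have opposite parity, so for the cis isomer the two substituents are one axial and one equatorial in each chair.
Chair I (vinyl axial, methyl equatorial): E = 1.62 kcal/mol.
Chair II (vinyl equatorial, methyl axial): E = 1.78 kcal/mol.
Chair I is the more stable (lower-energy) conformer, and in that chair the methyl group is equatorial.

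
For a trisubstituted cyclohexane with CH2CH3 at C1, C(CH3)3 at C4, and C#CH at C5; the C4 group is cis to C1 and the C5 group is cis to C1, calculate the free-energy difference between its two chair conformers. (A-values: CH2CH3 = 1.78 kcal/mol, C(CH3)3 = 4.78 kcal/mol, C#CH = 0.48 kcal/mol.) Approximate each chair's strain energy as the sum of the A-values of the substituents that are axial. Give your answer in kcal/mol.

Chair I (ethyl axial, tert-butyl equatorial, ethynyl axial): E = 2.26 kcal/mol.
Chair II (ethyl equatorial, tert-butyl axial, ethynyl equatorial): E = 4.78 kcal/mol.
ΔE = 4.78 − 2.26 = 2.52 kcal/mol; chair I is more stable.

2.52 kcal/mol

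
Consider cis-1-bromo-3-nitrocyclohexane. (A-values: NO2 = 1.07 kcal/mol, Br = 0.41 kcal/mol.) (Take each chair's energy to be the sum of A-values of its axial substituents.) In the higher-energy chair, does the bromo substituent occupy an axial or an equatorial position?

C1 and C3 have the same parity, so for the cis isomer the two substituents are e,e in one chair and a,a in the other.
Chair I (nitro axial, bromo axial): E = 1.48 kcal/mol.
Chair II (nitro equatorial, bromo equatorial): E = 0.00 kcal/mol.
Chair I is the less stable (higher-energy) conformer, and in that chair the bromo group is axial.

axial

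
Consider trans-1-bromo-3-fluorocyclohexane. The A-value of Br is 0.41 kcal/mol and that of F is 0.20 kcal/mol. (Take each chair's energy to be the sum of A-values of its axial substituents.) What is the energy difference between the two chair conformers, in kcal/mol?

0.21 kcal/mol

C1 and C3 have the same parity, so for the trans isomer the two substituents are one axial and one equatorial in each chair.
Chair I (bromo axial, fluoro equatorial): E = 0.41 kcal/mol.
Chair II (bromo equatorial, fluoro axial): E = 0.20 kcal/mol.
ΔE = 0.41 − 0.20 = 0.21 kcal/mol; chair II is more stable.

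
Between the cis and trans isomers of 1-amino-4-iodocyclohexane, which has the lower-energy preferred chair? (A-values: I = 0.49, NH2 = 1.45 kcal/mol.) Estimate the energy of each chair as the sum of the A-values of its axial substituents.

At 1,4 positions (parity opposite): cis → (a,e or e,a); trans → (e,e or a,a).
Best chair for cis: E = 0.49 kcal/mol; best chair for trans: E = 0.00 kcal/mol.
The trans isomer is lower by 0.49 kcal/mol.

trans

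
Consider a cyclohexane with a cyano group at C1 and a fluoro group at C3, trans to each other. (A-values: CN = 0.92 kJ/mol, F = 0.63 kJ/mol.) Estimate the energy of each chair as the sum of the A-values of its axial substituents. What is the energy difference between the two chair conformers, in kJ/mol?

C1 and C3 have the same parity, so for the trans isomer the two substituents are one axial and one equatorial in each chair.
Chair I (cyano axial, fluoro equatorial): E = 0.92 kJ/mol.
Chair II (cyano equatorial, fluoro axial): E = 0.63 kJ/mol.
ΔE = 0.92 − 0.63 = 0.29 kJ/mol; chair II is more stable.

0.29 kJ/mol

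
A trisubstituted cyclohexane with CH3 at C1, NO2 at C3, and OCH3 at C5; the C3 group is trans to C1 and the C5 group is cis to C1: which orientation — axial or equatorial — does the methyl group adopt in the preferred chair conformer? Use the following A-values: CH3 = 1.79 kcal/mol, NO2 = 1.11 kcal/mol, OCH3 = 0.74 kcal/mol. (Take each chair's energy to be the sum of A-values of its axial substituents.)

Chair I (methyl axial, nitro equatorial, methoxy axial): E = 2.53 kcal/mol.
Chair II (methyl equatorial, nitro axial, methoxy equatorial): E = 1.11 kcal/mol.
Chair II is the more stable (lower-energy) conformer, and in that chair the methyl group is equatorial.

equatorial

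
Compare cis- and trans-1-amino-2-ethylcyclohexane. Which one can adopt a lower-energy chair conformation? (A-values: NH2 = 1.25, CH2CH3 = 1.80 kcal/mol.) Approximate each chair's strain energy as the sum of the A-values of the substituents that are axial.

trans

At 1,2 positions (parity opposite): cis → (a,e or e,a); trans → (e,e or a,a).
Best chair for cis: E = 1.25 kcal/mol; best chair for trans: E = 0.00 kcal/mol.
The trans isomer is lower by 1.25 kcal/mol.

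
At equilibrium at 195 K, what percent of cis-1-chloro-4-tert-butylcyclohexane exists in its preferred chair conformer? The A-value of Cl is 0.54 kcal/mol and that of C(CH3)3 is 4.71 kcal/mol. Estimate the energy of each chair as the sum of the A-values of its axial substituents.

100.0%

C1 and C4 have opposite parity, so for the cis isomer the two substituents are one axial and one equatorial in each chair.
Chair I (chloro axial, tert-butyl equatorial): E = 0.54 kcal/mol; chair II (chloro equatorial, tert-butyl axial): E = 4.71 kcal/mol.
ΔG = 4.17 kcal/mol between the two chairs.
K = exp(ΔG/RT) with R = 1.987×10⁻³ kcal mol⁻¹ K⁻¹ and T = 195 K gives K ≈ 4.72e+04.
Fraction in the lower-energy chair = K/(K+1) = 100.0%.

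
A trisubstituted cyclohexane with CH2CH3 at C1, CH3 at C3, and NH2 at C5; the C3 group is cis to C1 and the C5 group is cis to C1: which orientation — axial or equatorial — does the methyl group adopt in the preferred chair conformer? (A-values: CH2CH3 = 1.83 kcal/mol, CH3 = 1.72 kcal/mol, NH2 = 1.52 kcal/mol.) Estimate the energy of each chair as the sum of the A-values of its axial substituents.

Chair I (ethyl axial, methyl axial, amino axial): E = 5.07 kcal/mol.
Chair II (ethyl equatorial, methyl equatorial, amino equatorial): E = 0.00 kcal/mol.
Chair II is the more stable (lower-energy) conformer, and in that chair the methyl group is equatorial.

equatorial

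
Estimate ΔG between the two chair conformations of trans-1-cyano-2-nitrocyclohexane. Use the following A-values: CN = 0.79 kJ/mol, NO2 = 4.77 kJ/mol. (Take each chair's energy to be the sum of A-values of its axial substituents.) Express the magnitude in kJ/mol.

5.56 kJ/mol

C1 and C2 have opposite parity, so for the trans isomer the two substituents are e,e in one chair and a,a in the other.
Chair I (cyano axial, nitro axial): E = 5.56 kJ/mol.
Chair II (cyano equatorial, nitro equatorial): E = 0.00 kJ/mol.
ΔE = 5.56 − 0.00 = 5.56 kJ/mol; chair II is more stable.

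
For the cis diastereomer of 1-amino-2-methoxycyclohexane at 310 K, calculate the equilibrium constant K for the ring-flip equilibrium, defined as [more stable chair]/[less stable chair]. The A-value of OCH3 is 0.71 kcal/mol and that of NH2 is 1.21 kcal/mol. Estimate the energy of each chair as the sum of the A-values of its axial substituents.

K ≈ 2.25

C1 and C2 have opposite parity, so for the cis isomer the two substituents are one axial and one equatorial in each chair.
Chair I (methoxy axial, amino equatorial): E = 0.71 kcal/mol; chair II (methoxy equatorial, amino axial): E = 1.21 kcal/mol.
ΔG = 0.50 kcal/mol between the two chairs.
K = exp(ΔG/RT) with R = 1.987×10⁻³ kcal mol⁻¹ K⁻¹ and T = 310 K gives K ≈ 2.25.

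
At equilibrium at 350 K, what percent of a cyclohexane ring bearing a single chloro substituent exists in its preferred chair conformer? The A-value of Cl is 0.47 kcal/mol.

66.3%

One chair has the chloro group axial (E = 0.47 kcal/mol) and the other has it equatorial (E = 0).
ΔG = 0.47 kcal/mol between the two chairs.
K = exp(ΔG/RT) with R = 1.987×10⁻³ kcal mol⁻¹ K⁻¹ and T = 350 K gives K ≈ 1.97.
Fraction in the lower-energy chair = K/(K+1) = 66.3%.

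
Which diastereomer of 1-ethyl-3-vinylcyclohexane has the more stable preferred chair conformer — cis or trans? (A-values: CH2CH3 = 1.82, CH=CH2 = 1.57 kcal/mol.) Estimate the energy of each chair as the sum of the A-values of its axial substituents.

cis

At 1,3 positions (parity same): cis → (e,e or a,a); trans → (a,e or e,a).
Best chair for cis: E = 0.00 kcal/mol; best chair for trans: E = 1.57 kcal/mol.
The cis isomer is lower by 1.57 kcal/mol.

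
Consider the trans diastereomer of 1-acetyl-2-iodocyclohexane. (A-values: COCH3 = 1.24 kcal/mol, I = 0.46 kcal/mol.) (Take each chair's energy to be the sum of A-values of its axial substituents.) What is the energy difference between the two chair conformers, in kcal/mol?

C1 and C2 have opposite parity, so for the trans isomer the two substituents are e,e in one chair and a,a in the other.
Chair I (acetyl axial, iodo axial): E = 1.70 kcal/mol.
Chair II (acetyl equatorial, iodo equatorial): E = 0.00 kcal/mol.
ΔE = 1.70 − 0.00 = 1.70 kcal/mol; chair II is more stable.

1.70 kcal/mol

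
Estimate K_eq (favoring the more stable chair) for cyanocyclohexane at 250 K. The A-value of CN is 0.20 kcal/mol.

One chair has the cyano group axial (E = 0.20 kcal/mol) and the other has it equatorial (E = 0).
ΔG = 0.20 kcal/mol between the two chairs.
K = exp(ΔG/RT) with R = 1.987×10⁻³ kcal mol⁻¹ K⁻¹ and T = 250 K gives K ≈ 1.5.

K ≈ 1.50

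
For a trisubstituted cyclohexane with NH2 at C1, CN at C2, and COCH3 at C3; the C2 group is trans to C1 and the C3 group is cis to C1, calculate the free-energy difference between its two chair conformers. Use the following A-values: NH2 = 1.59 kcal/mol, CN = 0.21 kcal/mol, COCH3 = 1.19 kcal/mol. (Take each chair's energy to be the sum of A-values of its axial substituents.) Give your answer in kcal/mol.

2.99 kcal/mol

Chair I (amino axial, cyano axial, acetyl axial): E = 2.99 kcal/mol.
Chair II (amino equatorial, cyano equatorial, acetyl equatorial): E = 0.00 kcal/mol.
ΔE = 2.99 − 0.00 = 2.99 kcal/mol; chair II is more stable.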